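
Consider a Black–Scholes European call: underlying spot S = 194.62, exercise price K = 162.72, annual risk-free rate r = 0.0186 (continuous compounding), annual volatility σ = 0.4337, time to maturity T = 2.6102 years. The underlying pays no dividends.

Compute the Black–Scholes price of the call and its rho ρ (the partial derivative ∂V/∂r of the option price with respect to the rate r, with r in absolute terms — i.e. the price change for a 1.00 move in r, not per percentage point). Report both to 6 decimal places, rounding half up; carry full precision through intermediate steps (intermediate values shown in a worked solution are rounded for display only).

price = 70.080726
ρ = 198.175115

σ√T = 0.4337·√2.6102 = 0.700691
d₁ = (ln(S/K) + (r+σ²/2)T) / (σ√T) = (ln(194.62/162.72) + (0.0186+0.4337²/2)·2.6102) / 0.700691 = (0.179018 + 0.294033) / 0.700691 = 0.675122
d₂ = d₁ − σ√T = 0.675122 − 0.700691 = -0.025569
e^{−rT} = e^{−0.0186·2.6102} = 0.952610
N(d₁) = 0.750201,  N(d₂) = 0.489801
Call price V = S·N(d₁) − K·e^{−rT}·N(d₂) = 146.004071 − 75.923345 = 70.080726
ρ = K·T·e^{−rT}·N(d₂) = 198.175115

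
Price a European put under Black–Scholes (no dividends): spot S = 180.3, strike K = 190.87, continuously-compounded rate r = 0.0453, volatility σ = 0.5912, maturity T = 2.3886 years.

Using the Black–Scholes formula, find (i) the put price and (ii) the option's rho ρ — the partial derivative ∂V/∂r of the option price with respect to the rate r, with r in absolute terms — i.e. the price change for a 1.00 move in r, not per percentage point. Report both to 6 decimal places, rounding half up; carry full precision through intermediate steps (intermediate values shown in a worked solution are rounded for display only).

price = 57.508340
ρ = -268.287346

σ√T = 0.5912·√2.3886 = 0.913705
d₁ = (ln(S/K) + (r+σ²/2)T) / (σ√T) = (ln(180.3/190.87) + (0.0453+0.5912²/2)·2.3886) / 0.913705 = (-0.056970 + 0.525632) / 0.913705 = 0.512924
d₂ = d₁ − σ√T = 0.512924 − 0.913705 = -0.400781
e^{−rT} = e^{−0.0453·2.3886} = 0.897445
N(−d₁) = 0.304002,  N(−d₂) = 0.655709
Put price V = K·e^{−rT}·N(−d₂) − S·N(−d₁) = 112.319914 − 54.811573 = 57.508340
ρ = −K·T·e^{−rT}·N(−d₂) = -268.287346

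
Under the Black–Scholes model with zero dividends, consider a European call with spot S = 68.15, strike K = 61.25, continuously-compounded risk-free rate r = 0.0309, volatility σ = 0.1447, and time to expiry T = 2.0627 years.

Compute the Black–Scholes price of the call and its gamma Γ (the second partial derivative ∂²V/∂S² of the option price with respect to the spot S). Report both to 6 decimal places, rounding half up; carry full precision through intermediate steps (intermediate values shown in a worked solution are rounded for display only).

σ√T = 0.1447·√2.0627 = 0.207820
d₁ = (ln(S/K) + (r+σ²/2)T) / (σ√T) = (ln(68.15/61.25) + (0.0309+0.1447²/2)·2.0627) / 0.207820 = (0.106747 + 0.085332) / 0.207820 = 0.924259
d₂ = d₁ − σ√T = 0.924259 − 0.207820 = 0.716440
e^{−rT} = e^{−0.0309·2.0627} = 0.938251
N(d₁) = 0.822324,  N(d₂) = 0.763140
Call price V = S·N(d₁) − K·e^{−rT}·N(d₂) = 56.041405 − 43.856052 = 12.185353
φ(d₁) = (1/√(2π))·e^{−d₁²/2} = 0.260262
Γ = φ(d₁) / (S·σ·√T) = 0.018376

price = 12.185353
Γ = 0.018376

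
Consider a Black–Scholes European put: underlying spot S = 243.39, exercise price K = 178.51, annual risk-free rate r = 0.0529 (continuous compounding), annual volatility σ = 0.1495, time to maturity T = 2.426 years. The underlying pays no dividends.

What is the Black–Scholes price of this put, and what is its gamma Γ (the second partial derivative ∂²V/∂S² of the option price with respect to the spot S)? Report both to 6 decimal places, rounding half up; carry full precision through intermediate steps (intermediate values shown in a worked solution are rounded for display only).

price = 0.523749
Γ = 0.000955

σ√T = 0.1495·√2.426 = 0.232856
d₁ = (ln(S/K) + (r+σ²/2)T) / (σ√T) = (ln(243.39/178.51) + (0.0529+0.1495²/2)·2.426) / 0.232856 = (0.310020 + 0.155446) / 0.232856 = 1.998951
d₂ = d₁ − σ√T = 1.998951 − 0.232856 = 1.766095
e^{−rT} = e^{−0.0529·2.426} = 0.879558
N(−d₁) = 0.022807,  N(−d₂) = 0.038690
Put price V = K·e^{−rT}·N(−d₂) − S·N(−d₁) = 6.074708 − 5.550960 = 0.523749
φ(d₁) = (1/√(2π))·e^{−d₁²/2} = 0.054104
Γ = φ(d₁) / (S·σ·√T) = 0.000955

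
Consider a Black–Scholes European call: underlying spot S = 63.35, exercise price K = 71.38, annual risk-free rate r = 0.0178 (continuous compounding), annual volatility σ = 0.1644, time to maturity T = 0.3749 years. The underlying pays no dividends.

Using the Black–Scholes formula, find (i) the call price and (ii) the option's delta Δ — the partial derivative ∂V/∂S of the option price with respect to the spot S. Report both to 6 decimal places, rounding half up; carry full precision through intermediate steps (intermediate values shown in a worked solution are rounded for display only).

price = 0.445169
Δ = 0.142541

σ√T = 0.1644·√0.3749 = 0.100661
d₁ = (ln(S/K) + (r+σ²/2)T) / (σ√T) = (ln(63.35/71.38) + (0.0178+0.1644²/2)·0.3749) / 0.100661 = (-0.119343 + 0.011739) / 0.100661 = -1.068971
d₂ = d₁ − σ√T = -1.068971 − 0.100661 = -1.169632
e^{−rT} = e^{−0.0178·0.3749} = 0.993349
N(d₁) = 0.142541,  N(d₂) = 0.121075
Call price V = S·N(d₁) − K·e^{−rT}·N(d₂) = 9.029989 − 8.584820 = 0.445169
Δ = N(d₁) = 0.142541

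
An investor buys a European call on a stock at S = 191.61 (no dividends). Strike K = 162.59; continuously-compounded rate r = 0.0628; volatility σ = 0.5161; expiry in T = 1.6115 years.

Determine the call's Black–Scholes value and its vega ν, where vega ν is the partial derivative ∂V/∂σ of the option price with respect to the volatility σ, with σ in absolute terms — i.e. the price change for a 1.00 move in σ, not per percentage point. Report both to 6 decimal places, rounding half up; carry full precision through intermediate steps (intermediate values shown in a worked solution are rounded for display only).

price = 69.170106
ν = 74.192717

σ√T = 0.5161·√1.6115 = 0.655162
d₁ = (ln(S/K) + (r+σ²/2)T) / (σ√T) = (ln(191.61/162.59) + (0.0628+0.5161²/2)·1.6115) / 0.655162 = (0.164230 + 0.315821) / 0.655162 = 0.732721
d₂ = d₁ − σ√T = 0.732721 − 0.655162 = 0.077559
e^{−rT} = e^{−0.0628·1.6115} = 0.903750
N(d₁) = 0.768136,  N(d₂) = 0.530910
Call price V = S·N(d₁) − K·e^{−rT}·N(d₂) = 147.182497 − 78.012391 = 69.170106
φ(d₁) = (1/√(2π))·e^{−d₁²/2} = 0.305020
ν = S·φ(d₁)·√T = 74.192717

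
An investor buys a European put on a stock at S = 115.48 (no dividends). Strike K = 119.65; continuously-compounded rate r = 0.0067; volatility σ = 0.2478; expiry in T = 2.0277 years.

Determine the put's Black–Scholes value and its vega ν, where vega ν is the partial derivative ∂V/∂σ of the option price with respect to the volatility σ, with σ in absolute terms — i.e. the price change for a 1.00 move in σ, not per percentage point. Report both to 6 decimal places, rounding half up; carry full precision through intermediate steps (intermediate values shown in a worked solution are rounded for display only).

price = 17.660090
ν = 65.174361

σ√T = 0.2478·√2.0277 = 0.352861
d₁ = (ln(S/K) + (r+σ²/2)T) / (σ√T) = (ln(115.48/119.65) + (0.0067+0.2478²/2)·2.0277) / 0.352861 = (-0.035473 + 0.075841) / 0.352861 = 0.114400
d₂ = d₁ − σ√T = 0.114400 − 0.352861 = -0.238460
e^{−rT} = e^{−0.0067·2.0277} = 0.986506
N(−d₁) = 0.454460,  N(−d₂) = 0.594238
Put price V = K·e^{−rT}·N(−d₂) − S·N(−d₁) = 70.141149 − 52.481059 = 17.660090
φ(d₁) = (1/√(2π))·e^{−d₁²/2} = 0.396340
ν = S·φ(d₁)·√T = 65.174361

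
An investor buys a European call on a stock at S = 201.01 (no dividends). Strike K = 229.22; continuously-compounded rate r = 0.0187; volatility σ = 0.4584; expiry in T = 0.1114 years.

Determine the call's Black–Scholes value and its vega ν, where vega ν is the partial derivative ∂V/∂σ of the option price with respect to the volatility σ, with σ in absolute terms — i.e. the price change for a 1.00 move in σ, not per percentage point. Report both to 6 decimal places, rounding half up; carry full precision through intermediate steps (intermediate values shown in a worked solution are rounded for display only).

price = 3.635695
ν = 19.925554

σ√T = 0.4584·√0.1114 = 0.152999
d₁ = (ln(S/K) + (r+σ²/2)T) / (σ√T) = (ln(201.01/229.22) + (0.0187+0.4584²/2)·0.1114) / 0.152999 = (-0.131328 + 0.013787) / 0.152999 = -0.768244
d₂ = d₁ − σ√T = -0.768244 − 0.152999 = -0.921242
e^{−rT} = e^{−0.0187·0.1114} = 0.997919
N(d₁) = 0.221171,  N(d₂) = 0.178462
Call price V = S·N(d₁) − K·e^{−rT}·N(d₂) = 44.457629 − 40.821934 = 3.635695
φ(d₁) = (1/√(2π))·e^{−d₁²/2} = 0.296996
ν = S·φ(d₁)·√T = 19.925554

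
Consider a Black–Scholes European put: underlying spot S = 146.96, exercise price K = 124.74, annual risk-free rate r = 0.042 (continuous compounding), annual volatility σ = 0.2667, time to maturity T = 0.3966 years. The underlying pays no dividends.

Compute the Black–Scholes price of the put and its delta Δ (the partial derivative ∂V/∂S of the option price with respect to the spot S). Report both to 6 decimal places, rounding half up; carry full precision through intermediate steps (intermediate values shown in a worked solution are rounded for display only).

price = 1.621222
Δ = -0.123194

σ√T = 0.2667·√0.3966 = 0.167957
d₁ = (ln(S/K) + (r+σ²/2)T) / (σ√T) = (ln(146.96/124.74) + (0.042+0.2667²/2)·0.3966) / 0.167957 = (0.163929 + 0.030762) / 0.167957 = 1.159168
d₂ = d₁ − σ√T = 1.159168 − 0.167957 = 0.991210
e^{−rT} = e^{−0.042·0.3966} = 0.983481
N(−d₁) = 0.123194,  N(−d₂) = 0.160791
Put price V = K·e^{−rT}·N(−d₂) − S·N(−d₁) = 19.725794 − 18.104572 = 1.621222
Δ = −N(−d₁) = -0.123194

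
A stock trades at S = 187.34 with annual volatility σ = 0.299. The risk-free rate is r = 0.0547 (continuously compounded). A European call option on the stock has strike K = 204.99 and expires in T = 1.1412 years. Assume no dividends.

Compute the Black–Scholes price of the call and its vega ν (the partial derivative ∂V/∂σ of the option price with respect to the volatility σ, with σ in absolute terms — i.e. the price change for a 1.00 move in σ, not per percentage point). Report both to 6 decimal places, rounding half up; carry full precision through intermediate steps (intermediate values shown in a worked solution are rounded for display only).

σ√T = 0.299·√1.1412 = 0.319413
d₁ = (ln(S/K) + (r+σ²/2)T) / (σ√T) = (ln(187.34/204.99) + (0.0547+0.299²/2)·1.1412) / 0.319413 = (-0.090036 + 0.113436) / 0.319413 = 0.073259
d₂ = d₁ − σ√T = 0.073259 − 0.319413 = -0.246154
e^{−rT} = e^{−0.0547·1.1412} = 0.939485
N(d₁) = 0.529200,  N(d₂) = 0.402782
Call price V = S·N(d₁) − K·e^{−rT}·N(d₂) = 99.140315 − 77.569690 = 21.570625
φ(d₁) = (1/√(2π))·e^{−d₁²/2} = 0.397873
ν = S·φ(d₁)·√T = 79.626214

price = 21.570625
ν = 79.626214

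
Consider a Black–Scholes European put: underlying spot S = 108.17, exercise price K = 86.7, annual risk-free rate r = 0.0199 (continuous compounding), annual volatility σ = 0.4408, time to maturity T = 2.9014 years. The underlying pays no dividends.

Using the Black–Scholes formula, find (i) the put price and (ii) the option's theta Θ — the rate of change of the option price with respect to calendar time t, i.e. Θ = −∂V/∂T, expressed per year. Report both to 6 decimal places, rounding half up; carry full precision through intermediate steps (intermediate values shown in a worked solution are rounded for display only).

σ√T = 0.4408·√2.9014 = 0.750837
d₁ = (ln(S/K) + (r+σ²/2)T) / (σ√T) = (ln(108.17/86.7) + (0.0199+0.4408²/2)·2.9014) / 0.750837 = (0.221250 + 0.339616) / 0.750837 = 0.746988
d₂ = d₁ − σ√T = 0.746988 − 0.750837 = -0.003849
e^{−rT} = e^{−0.0199·2.9014} = 0.943897
N(−d₁) = 0.227535,  N(−d₂) = 0.501535
Put price V = K·e^{−rT}·N(−d₂) − S·N(−d₁) = 41.043599 − 24.612508 = 16.431091
φ(d₁) = (1/√(2π))·e^{−d₁²/2} = 0.301817
Θ = −S·φ(d₁)·σ/(2√T) + r·K·e^{−rT}·N(−d₂) = −4.224336 + 0.816768 = -3.407569

price = 16.431091
Θ = -3.407569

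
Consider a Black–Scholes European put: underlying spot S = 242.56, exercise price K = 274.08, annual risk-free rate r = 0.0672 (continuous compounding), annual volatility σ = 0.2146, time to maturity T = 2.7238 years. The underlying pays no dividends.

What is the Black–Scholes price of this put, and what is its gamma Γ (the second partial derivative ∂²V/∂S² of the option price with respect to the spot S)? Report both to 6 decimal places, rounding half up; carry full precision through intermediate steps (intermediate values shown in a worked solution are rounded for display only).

price = 26.407819
Γ = 0.004370

σ√T = 0.2146·√2.7238 = 0.354175
d₁ = (ln(S/K) + (r+σ²/2)T) / (σ√T) = (ln(242.56/274.08) + (0.0672+0.2146²/2)·2.7238) / 0.354175 = (-0.122171 + 0.245759) / 0.354175 = 0.348947
d₂ = d₁ − σ√T = 0.348947 − 0.354175 = -0.005227
e^{−rT} = e^{−0.0672·2.7238} = 0.832735
N(−d₁) = 0.363564,  N(−d₂) = 0.502085
Put price V = K·e^{−rT}·N(−d₂) − S·N(−d₁) = 114.594014 − 88.186195 = 26.407819
φ(d₁) = (1/√(2π))·e^{−d₁²/2} = 0.375378
Γ = φ(d₁) / (S·σ·√T) = 0.004370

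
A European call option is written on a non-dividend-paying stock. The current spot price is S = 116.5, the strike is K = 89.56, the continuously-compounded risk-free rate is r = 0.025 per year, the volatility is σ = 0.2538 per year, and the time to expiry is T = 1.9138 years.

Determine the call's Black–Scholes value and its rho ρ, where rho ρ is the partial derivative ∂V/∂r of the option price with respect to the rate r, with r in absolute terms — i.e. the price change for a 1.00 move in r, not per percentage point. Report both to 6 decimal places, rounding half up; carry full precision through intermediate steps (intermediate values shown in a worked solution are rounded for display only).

price = 34.702969
ρ = 124.351794

σ√T = 0.2538·√1.9138 = 0.351107
d₁ = (ln(S/K) + (r+σ²/2)T) / (σ√T) = (ln(116.5/89.56) + (0.025+0.2538²/2)·1.9138) / 0.351107 = (0.262982 + 0.109483) / 0.351107 = 1.060831
d₂ = d₁ − σ√T = 1.060831 − 0.351107 = 0.709724
e^{−rT} = e^{−0.025·1.9138} = 0.953282
N(d₁) = 0.855617,  N(d₂) = 0.761062
Call price V = S·N(d₁) − K·e^{−rT}·N(d₂) = 99.679348 − 64.976379 = 34.702969
ρ = K·T·e^{−rT}·N(d₂) = 124.351794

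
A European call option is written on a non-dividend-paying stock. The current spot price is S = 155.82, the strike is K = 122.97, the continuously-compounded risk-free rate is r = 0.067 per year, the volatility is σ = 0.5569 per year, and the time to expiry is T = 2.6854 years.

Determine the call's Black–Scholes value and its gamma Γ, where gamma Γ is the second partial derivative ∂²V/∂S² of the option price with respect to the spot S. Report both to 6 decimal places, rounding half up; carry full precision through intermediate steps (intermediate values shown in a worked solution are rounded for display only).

σ√T = 0.5569·√2.6854 = 0.912603
d₁ = (ln(S/K) + (r+σ²/2)T) / (σ√T) = (ln(155.82/122.97) + (0.067+0.5569²/2)·2.6854) / 0.912603 = (0.236761 + 0.596344) / 0.912603 = 0.912889
d₂ = d₁ − σ√T = 0.912889 − 0.912603 = 0.000286
e^{−rT} = e^{−0.067·2.6854} = 0.835336
N(d₁) = 0.819349,  N(d₂) = 0.500114
Call price V = S·N(d₁) − K·e^{−rT}·N(d₂) = 127.671034 − 51.372330 = 76.298704
φ(d₁) = (1/√(2π))·e^{−d₁²/2} = 0.262995
Γ = φ(d₁) / (S·σ·√T) = 0.001849

price = 76.298704
Γ = 0.001849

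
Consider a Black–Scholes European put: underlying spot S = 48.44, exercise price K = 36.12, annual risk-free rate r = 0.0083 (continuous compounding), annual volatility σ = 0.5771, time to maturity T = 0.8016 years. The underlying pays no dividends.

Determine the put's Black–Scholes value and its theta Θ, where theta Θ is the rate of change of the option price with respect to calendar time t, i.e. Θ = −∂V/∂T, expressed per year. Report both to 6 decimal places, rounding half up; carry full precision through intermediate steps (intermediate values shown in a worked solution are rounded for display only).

price = 3.681680
Θ = -4.268232

σ√T = 0.5771·√0.8016 = 0.516690
d₁ = (ln(S/K) + (r+σ²/2)T) / (σ√T) = (ln(48.44/36.12) + (0.0083+0.5771²/2)·0.8016) / 0.516690 = (0.293479 + 0.140137) / 0.516690 = 0.839220
d₂ = d₁ − σ√T = 0.839220 − 0.516690 = 0.322531
e^{−rT} = e^{−0.0083·0.8016} = 0.993369
N(−d₁) = 0.200673,  N(−d₂) = 0.373525
Put price V = K·e^{−rT}·N(−d₂) − S·N(−d₁) = 13.402271 − 9.720591 = 3.681680
φ(d₁) = (1/√(2π))·e^{−d₁²/2} = 0.280527
Θ = −S·φ(d₁)·σ/(2√T) + r·K·e^{−rT}·N(−d₂) = −4.379470 + 0.111239 = -4.268232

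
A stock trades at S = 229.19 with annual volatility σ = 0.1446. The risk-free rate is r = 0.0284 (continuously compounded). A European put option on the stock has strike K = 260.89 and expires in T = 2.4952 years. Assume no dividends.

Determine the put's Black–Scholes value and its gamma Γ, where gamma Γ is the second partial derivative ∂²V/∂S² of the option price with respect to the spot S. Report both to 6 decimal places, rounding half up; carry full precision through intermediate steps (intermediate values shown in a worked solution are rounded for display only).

price = 29.096570
Γ = 0.007543

σ√T = 0.1446·√2.4952 = 0.228413
d₁ = (ln(S/K) + (r+σ²/2)T) / (σ√T) = (ln(229.19/260.89) + (0.0284+0.1446²/2)·2.4952) / 0.228413 = (-0.129548 + 0.096950) / 0.228413 = -0.142713
d₂ = d₁ − σ√T = -0.142713 − 0.228413 = -0.371126
e^{−rT} = e^{−0.0284·2.4952} = 0.931589
N(−d₁) = 0.556742,  N(−d₂) = 0.644728
Put price V = K·e^{−rT}·N(−d₂) − S·N(−d₁) = 156.696189 − 127.599619 = 29.096570
φ(d₁) = (1/√(2π))·e^{−d₁²/2} = 0.394900
Γ = φ(d₁) / (S·σ·√T) = 0.007543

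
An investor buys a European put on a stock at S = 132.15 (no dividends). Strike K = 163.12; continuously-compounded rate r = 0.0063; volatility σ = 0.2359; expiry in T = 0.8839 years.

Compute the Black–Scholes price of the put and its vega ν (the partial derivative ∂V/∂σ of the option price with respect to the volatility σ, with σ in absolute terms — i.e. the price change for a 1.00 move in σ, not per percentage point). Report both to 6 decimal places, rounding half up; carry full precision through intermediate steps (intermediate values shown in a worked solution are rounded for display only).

price = 33.171211
ν = 35.606597

σ√T = 0.2359·√0.8839 = 0.221784
d₁ = (ln(S/K) + (r+σ²/2)T) / (σ√T) = (ln(132.15/163.12) + (0.0063+0.2359²/2)·0.8839) / 0.221784 = (-0.210548 + 0.030163) / 0.221784 = -0.813342
d₂ = d₁ − σ√T = -0.813342 − 0.221784 = -1.035126
e^{−rT} = e^{−0.0063·0.8839} = 0.994447
N(−d₁) = 0.791989,  N(−d₂) = 0.849695
Put price V = K·e^{−rT}·N(−d₂) − S·N(−d₁) = 137.832553 − 104.661342 = 33.171211
φ(d₁) = (1/√(2π))·e^{−d₁²/2} = 0.286590
ν = S·φ(d₁)·√T = 35.606597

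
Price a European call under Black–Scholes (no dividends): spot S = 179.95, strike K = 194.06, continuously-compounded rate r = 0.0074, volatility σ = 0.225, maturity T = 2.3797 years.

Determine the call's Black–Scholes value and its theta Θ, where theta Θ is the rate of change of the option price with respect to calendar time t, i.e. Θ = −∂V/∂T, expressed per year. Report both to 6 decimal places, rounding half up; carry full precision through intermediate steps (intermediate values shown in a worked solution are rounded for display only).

price = 20.520922
Θ = -5.752890

σ√T = 0.225·√2.3797 = 0.347091
d₁ = (ln(S/K) + (r+σ²/2)T) / (σ√T) = (ln(179.95/194.06) + (0.0074+0.225²/2)·2.3797) / 0.347091 = (-0.075488 + 0.077846) / 0.347091 = 0.006792
d₂ = d₁ − σ√T = 0.006792 − 0.347091 = -0.340299
e^{−rT} = e^{−0.0074·2.3797} = 0.982544
N(d₁) = 0.502710,  N(d₂) = 0.366816
Call price V = S·N(d₁) − K·e^{−rT}·N(d₂) = 90.462620 − 69.941699 = 20.520922
φ(d₁) = (1/√(2π))·e^{−d₁²/2} = 0.398933
Θ = −S·φ(d₁)·σ/(2√T) − r·K·e^{−rT}·N(d₂) = −5.235321 − 0.517569 = -5.752890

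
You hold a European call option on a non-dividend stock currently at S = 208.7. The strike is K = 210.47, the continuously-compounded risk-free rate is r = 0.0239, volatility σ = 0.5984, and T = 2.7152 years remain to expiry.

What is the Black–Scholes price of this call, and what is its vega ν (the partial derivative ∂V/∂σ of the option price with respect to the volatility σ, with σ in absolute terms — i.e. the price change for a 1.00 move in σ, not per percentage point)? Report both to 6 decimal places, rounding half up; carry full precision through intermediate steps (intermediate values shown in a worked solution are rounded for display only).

price = 82.566681
ν = 117.918800

σ√T = 0.5984·√2.7152 = 0.986035
d₁ = (ln(S/K) + (r+σ²/2)T) / (σ√T) = (ln(208.7/210.47) + (0.0239+0.5984²/2)·2.7152) / 0.986035 = (-0.008445 + 0.551026) / 0.986035 = 0.550265
d₂ = d₁ − σ√T = 0.550265 − 0.986035 = -0.435770
e^{−rT} = e^{−0.0239·2.7152} = 0.937167
N(d₁) = 0.708931,  N(d₂) = 0.331502
Call price V = S·N(d₁) − K·e^{−rT}·N(d₂) = 147.953946 − 65.387265 = 82.566681
φ(d₁) = (1/√(2π))·e^{−d₁²/2} = 0.342894
ν = S·φ(d₁)·√T = 117.918800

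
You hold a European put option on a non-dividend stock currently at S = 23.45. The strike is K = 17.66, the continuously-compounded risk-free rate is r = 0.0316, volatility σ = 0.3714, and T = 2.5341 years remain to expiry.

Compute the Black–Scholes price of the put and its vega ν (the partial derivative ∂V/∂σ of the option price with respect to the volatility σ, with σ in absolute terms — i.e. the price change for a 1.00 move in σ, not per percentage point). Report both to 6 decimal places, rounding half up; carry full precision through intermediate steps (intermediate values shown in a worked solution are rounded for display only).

σ√T = 0.3714·√2.5341 = 0.591226
d₁ = (ln(S/K) + (r+σ²/2)T) / (σ√T) = (ln(23.45/17.66) + (0.0316+0.3714²/2)·2.5341) / 0.591226 = (0.283568 + 0.254852) / 0.591226 = 0.910684
d₂ = d₁ − σ√T = 0.910684 − 0.591226 = 0.319457
e^{−rT} = e^{−0.0316·2.5341} = 0.923045
N(−d₁) = 0.181231,  N(−d₂) = 0.374690
Put price V = K·e^{−rT}·N(−d₂) − S·N(−d₁) = 6.107809 − 4.249868 = 1.857941
φ(d₁) = (1/√(2π))·e^{−d₁²/2} = 0.263524
ν = S·φ(d₁)·√T = 9.837276

price = 1.857941
ν = 9.837276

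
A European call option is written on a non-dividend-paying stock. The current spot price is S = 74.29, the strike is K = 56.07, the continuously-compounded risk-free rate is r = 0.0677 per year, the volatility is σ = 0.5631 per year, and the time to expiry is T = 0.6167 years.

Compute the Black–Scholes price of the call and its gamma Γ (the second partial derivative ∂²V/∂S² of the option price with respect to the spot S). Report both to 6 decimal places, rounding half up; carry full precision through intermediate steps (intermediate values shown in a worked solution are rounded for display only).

price = 24.249995
Γ = 0.007720

σ√T = 0.5631·√0.6167 = 0.442204
d₁ = (ln(S/K) + (r+σ²/2)T) / (σ√T) = (ln(74.29/56.07) + (0.0677+0.5631²/2)·0.6167) / 0.442204 = (0.281375 + 0.139523) / 0.442204 = 0.951819
d₂ = d₁ − σ√T = 0.951819 − 0.442204 = 0.509615
e^{−rT} = e^{−0.0677·0.6167} = 0.959109
N(d₁) = 0.829406,  N(d₂) = 0.694840
Call price V = S·N(d₁) − K·e^{−rT}·N(d₂) = 61.616549 − 37.366554 = 24.249995
φ(d₁) = (1/√(2π))·e^{−d₁²/2} = 0.253620
Γ = φ(d₁) / (S·σ·√T) = 0.007720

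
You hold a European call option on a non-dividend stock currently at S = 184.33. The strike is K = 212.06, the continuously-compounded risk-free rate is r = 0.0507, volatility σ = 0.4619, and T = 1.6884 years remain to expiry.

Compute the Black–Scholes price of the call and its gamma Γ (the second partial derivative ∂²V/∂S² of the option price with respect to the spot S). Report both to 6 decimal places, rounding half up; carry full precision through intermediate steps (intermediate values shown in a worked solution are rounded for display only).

price = 39.713617
Γ = 0.003528

σ√T = 0.4619·√1.6884 = 0.600186
d₁ = (ln(S/K) + (r+σ²/2)T) / (σ√T) = (ln(184.33/212.06) + (0.0507+0.4619²/2)·1.6884) / 0.600186 = (-0.140142 + 0.265713) / 0.600186 = 0.209221
d₂ = d₁ − σ√T = 0.209221 − 0.600186 = -0.390964
e^{−rT} = e^{−0.0507·1.6884} = 0.917960
N(d₁) = 0.582862,  N(d₂) = 0.347912
Call price V = S·N(d₁) − K·e^{−rT}·N(d₂) = 107.439007 − 67.725389 = 39.713617
φ(d₁) = (1/√(2π))·e^{−d₁²/2} = 0.390306
Γ = φ(d₁) / (S·σ·√T) = 0.003528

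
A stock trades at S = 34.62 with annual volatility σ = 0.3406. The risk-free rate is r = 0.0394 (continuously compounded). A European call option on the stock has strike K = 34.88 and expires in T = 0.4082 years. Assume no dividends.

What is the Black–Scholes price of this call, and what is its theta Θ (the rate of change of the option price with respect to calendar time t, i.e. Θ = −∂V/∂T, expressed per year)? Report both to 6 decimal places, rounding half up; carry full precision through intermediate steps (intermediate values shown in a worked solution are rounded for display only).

price = 3.137315
Θ = -4.279968

σ√T = 0.3406·√0.4082 = 0.217611
d₁ = (ln(S/K) + (r+σ²/2)T) / (σ√T) = (ln(34.62/34.88) + (0.0394+0.3406²/2)·0.4082) / 0.217611 = (-0.007482 + 0.039760) / 0.217611 = 0.148330
d₂ = d₁ − σ√T = 0.148330 − 0.217611 = -0.069281
e^{−rT} = e^{−0.0394·0.4082} = 0.984046
N(d₁) = 0.558959,  N(d₂) = 0.472383
Call price V = S·N(d₁) − K·e^{−rT}·N(d₂) = 19.351159 − 16.213844 = 3.137315
φ(d₁) = (1/√(2π))·e^{−d₁²/2} = 0.394578
Θ = −S·φ(d₁)·σ/(2√T) − r·K·e^{−rT}·N(d₂) = −3.641142 − 0.638825 = -4.279968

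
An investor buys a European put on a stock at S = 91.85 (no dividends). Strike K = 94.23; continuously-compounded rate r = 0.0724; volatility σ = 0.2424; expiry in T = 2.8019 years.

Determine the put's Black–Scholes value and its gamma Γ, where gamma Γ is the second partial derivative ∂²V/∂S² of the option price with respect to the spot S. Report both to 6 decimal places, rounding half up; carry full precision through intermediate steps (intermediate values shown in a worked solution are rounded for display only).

σ√T = 0.2424·√2.8019 = 0.405750
d₁ = (ln(S/K) + (r+σ²/2)T) / (σ√T) = (ln(91.85/94.23) + (0.0724+0.2424²/2)·2.8019) / 0.405750 = (-0.025582 + 0.285174) / 0.405750 = 0.639784
d₂ = d₁ − σ√T = 0.639784 − 0.405750 = 0.234033
e^{−rT} = e^{−0.0724·2.8019} = 0.816395
N(−d₁) = 0.261157,  N(−d₂) = 0.407480
Put price V = K·e^{−rT}·N(−d₂) − S·N(−d₁) = 31.346938 − 23.987237 = 7.359701
φ(d₁) = (1/√(2π))·e^{−d₁²/2} = 0.325107
Γ = φ(d₁) / (S·σ·√T) = 0.008723

price = 7.359701
Γ = 0.008723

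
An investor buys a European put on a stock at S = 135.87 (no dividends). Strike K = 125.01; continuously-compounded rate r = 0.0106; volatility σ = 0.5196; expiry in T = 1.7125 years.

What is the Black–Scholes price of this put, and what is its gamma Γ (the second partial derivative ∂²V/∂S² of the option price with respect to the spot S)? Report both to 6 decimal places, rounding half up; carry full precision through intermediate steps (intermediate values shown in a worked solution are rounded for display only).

σ√T = 0.5196·√1.7125 = 0.679962
d₁ = (ln(S/K) + (r+σ²/2)T) / (σ√T) = (ln(135.87/125.01) + (0.0106+0.5196²/2)·1.7125) / 0.679962 = (0.083305 + 0.249326) / 0.679962 = 0.489191
d₂ = d₁ − σ√T = 0.489191 − 0.679962 = -0.190770
e^{−rT} = e^{−0.0106·1.7125} = 0.982011
N(−d₁) = 0.312353,  N(−d₂) = 0.575647
Put price V = K·e^{−rT}·N(−d₂) − S·N(−d₁) = 70.667169 − 42.439426 = 28.227743
φ(d₁) = (1/√(2π))·e^{−d₁²/2} = 0.353953
Γ = φ(d₁) / (S·σ·√T) = 0.003831

price = 28.227743
Γ = 0.003831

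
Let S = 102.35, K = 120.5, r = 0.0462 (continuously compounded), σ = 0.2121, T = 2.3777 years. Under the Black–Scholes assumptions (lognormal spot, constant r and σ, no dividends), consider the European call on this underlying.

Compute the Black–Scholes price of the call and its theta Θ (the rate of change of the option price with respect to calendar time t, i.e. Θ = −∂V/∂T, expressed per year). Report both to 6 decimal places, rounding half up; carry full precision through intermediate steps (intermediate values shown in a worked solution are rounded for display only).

σ√T = 0.2121·√2.3777 = 0.327054
d₁ = (ln(S/K) + (r+σ²/2)T) / (σ√T) = (ln(102.35/120.5) + (0.0462+0.2121²/2)·2.3777) / 0.327054 = (-0.163251 + 0.163332) / 0.327054 = 0.000246
d₂ = d₁ − σ√T = 0.000246 − 0.327054 = -0.326808
e^{−rT} = e^{−0.0462·2.3777} = 0.895969
N(d₁) = 0.500098,  N(d₂) = 0.371907
Call price V = S·N(d₁) − K·e^{−rT}·N(d₂) = 51.185037 − 40.152607 = 11.032430
φ(d₁) = (1/√(2π))·e^{−d₁²/2} = 0.398942
Θ = −S·φ(d₁)·σ/(2√T) − r·K·e^{−rT}·N(d₂) = −2.808213 − 1.855050 = -4.663263

price = 11.032430
Θ = -4.663263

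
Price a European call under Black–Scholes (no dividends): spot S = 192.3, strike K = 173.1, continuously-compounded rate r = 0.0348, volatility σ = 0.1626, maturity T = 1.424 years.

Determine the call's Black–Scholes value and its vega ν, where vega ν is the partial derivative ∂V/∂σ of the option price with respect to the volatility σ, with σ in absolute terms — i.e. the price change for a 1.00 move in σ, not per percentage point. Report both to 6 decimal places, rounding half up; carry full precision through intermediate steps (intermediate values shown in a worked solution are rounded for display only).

σ√T = 0.1626·√1.424 = 0.194033
d₁ = (ln(S/K) + (r+σ²/2)T) / (σ√T) = (ln(192.3/173.1) + (0.0348+0.1626²/2)·1.424) / 0.194033 = (0.105187 + 0.068380) / 0.194033 = 0.894522
d₂ = d₁ − σ√T = 0.894522 − 0.194033 = 0.700489
e^{−rT} = e^{−0.0348·1.424} = 0.951653
N(d₁) = 0.814479,  N(d₂) = 0.758189
Call price V = S·N(d₁) − K·e^{−rT}·N(d₂) = 156.624255 − 124.897295 = 31.726959
φ(d₁) = (1/√(2π))·e^{−d₁²/2} = 0.267396
ν = S·φ(d₁)·√T = 61.360610

price = 31.726959
ν = 61.360610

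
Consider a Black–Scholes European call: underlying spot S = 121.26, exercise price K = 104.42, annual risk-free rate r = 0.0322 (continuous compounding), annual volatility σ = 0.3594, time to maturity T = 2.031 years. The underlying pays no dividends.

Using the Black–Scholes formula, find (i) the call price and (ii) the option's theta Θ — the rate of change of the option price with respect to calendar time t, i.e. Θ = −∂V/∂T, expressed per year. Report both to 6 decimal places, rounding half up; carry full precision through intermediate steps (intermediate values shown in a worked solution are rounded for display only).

price = 35.734981
Θ = -6.634150

σ√T = 0.3594·√2.031 = 0.512192
d₁ = (ln(S/K) + (r+σ²/2)T) / (σ√T) = (ln(121.26/104.42) + (0.0322+0.3594²/2)·2.031) / 0.512192 = (0.149516 + 0.196569) / 0.512192 = 0.675692
d₂ = d₁ − σ√T = 0.675692 − 0.512192 = 0.163500
e^{−rT} = e^{−0.0322·2.031} = 0.936694
N(d₁) = 0.750382,  N(d₂) = 0.564938
Call price V = S·N(d₁) − K·e^{−rT}·N(d₂) = 90.991324 − 55.256343 = 35.734981
φ(d₁) = (1/√(2π))·e^{−d₁²/2} = 0.317519
Θ = −S·φ(d₁)·σ/(2√T) − r·K·e^{−rT}·N(d₂) = −4.854896 − 1.779254 = -6.634150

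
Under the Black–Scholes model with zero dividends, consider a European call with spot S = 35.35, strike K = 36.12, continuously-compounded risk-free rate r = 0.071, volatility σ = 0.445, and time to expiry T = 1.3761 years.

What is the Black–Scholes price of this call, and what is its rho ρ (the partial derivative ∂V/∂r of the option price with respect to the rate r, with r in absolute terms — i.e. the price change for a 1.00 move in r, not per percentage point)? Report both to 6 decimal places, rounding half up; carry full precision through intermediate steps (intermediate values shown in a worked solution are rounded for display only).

σ√T = 0.445·√1.3761 = 0.522017
d₁ = (ln(S/K) + (r+σ²/2)T) / (σ√T) = (ln(35.35/36.12) + (0.071+0.445²/2)·1.3761) / 0.522017 = (-0.021548 + 0.233954) / 0.522017 = 0.406894
d₂ = d₁ − σ√T = 0.406894 − 0.522017 = -0.115123
e^{−rT} = e^{−0.071·1.3761} = 0.906918
N(d₁) = 0.657957,  N(d₂) = 0.454174
Call price V = S·N(d₁) − K·e^{−rT}·N(d₂) = 23.258785 − 14.877769 = 8.381016
ρ = K·T·e^{−rT}·N(d₂) = 20.473299

price = 8.381016
ρ = 20.473299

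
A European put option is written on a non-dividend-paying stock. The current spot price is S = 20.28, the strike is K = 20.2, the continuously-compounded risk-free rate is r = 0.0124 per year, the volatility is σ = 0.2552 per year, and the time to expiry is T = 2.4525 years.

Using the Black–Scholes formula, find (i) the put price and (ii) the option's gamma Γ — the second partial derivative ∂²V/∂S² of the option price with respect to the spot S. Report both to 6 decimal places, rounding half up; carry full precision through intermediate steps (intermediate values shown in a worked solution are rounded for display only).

σ√T = 0.2552·√2.4525 = 0.399655
d₁ = (ln(S/K) + (r+σ²/2)T) / (σ√T) = (ln(20.28/20.2) + (0.0124+0.2552²/2)·2.4525) / 0.399655 = (0.003953 + 0.110273) / 0.399655 = 0.285811
d₂ = d₁ − σ√T = 0.285811 − 0.399655 = -0.113844
e^{−rT} = e^{−0.0124·2.4525} = 0.970047
N(−d₁) = 0.387512,  N(−d₂) = 0.545319
Put price V = K·e^{−rT}·N(−d₂) − S·N(−d₁) = 10.685504 − 7.858735 = 2.826768
φ(d₁) = (1/√(2π))·e^{−d₁²/2} = 0.382976
Γ = φ(d₁) / (S·σ·√T) = 0.047252

price = 2.826768
Γ = 0.047252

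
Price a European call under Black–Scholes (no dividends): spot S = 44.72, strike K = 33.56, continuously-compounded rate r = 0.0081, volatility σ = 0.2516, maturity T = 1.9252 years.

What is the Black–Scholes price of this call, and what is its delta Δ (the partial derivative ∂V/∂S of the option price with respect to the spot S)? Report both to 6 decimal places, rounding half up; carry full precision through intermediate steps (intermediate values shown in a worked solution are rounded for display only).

σ√T = 0.2516·√1.9252 = 0.349099
d₁ = (ln(S/K) + (r+σ²/2)T) / (σ√T) = (ln(44.72/33.56) + (0.0081+0.2516²/2)·1.9252) / 0.349099 = (0.287086 + 0.076529) / 0.349099 = 1.041582
d₂ = d₁ − σ√T = 1.041582 − 0.349099 = 0.692483
e^{−rT} = e^{−0.0081·1.9252} = 0.984527
N(d₁) = 0.851197,  N(d₂) = 0.755683
Call price V = S·N(d₁) − K·e^{−rT}·N(d₂) = 38.065538 − 24.968308 = 13.097230
Δ = N(d₁) = 0.851197

price = 13.097230
Δ = 0.851197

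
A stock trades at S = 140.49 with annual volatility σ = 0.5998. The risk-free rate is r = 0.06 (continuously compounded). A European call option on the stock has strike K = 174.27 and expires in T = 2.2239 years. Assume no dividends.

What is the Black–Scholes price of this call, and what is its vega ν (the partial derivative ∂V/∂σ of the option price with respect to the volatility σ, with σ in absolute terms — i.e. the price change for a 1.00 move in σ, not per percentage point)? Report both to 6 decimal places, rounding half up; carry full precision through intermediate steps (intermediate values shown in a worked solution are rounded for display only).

price = 44.777045
ν = 78.463392

σ√T = 0.5998·√2.2239 = 0.894467
d₁ = (ln(S/K) + (r+σ²/2)T) / (σ√T) = (ln(140.49/174.27) + (0.06+0.5998²/2)·2.2239) / 0.894467 = (-0.215470 + 0.533469) / 0.894467 = 0.355519
d₂ = d₁ − σ√T = 0.355519 − 0.894467 = -0.538948
e^{−rT} = e^{−0.06·2.2239} = 0.875085
N(d₁) = 0.638900,  N(d₂) = 0.294961
Call price V = S·N(d₁) − K·e^{−rT}·N(d₂) = 89.758994 − 44.981949 = 44.777045
φ(d₁) = (1/√(2π))·e^{−d₁²/2} = 0.374511
ν = S·φ(d₁)·√T = 78.463392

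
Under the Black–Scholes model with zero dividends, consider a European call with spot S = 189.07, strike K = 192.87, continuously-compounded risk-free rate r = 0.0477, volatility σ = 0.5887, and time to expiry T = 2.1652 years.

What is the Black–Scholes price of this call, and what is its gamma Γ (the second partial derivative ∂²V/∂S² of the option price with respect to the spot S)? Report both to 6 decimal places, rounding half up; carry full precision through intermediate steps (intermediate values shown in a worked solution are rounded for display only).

price = 68.645617
Γ = 0.002117

σ√T = 0.5887·√2.1652 = 0.866250
d₁ = (ln(S/K) + (r+σ²/2)T) / (σ√T) = (ln(189.07/192.87) + (0.0477+0.5887²/2)·2.1652) / 0.866250 = (-0.019899 + 0.478474) / 0.866250 = 0.529380
d₂ = d₁ − σ√T = 0.529380 − 0.866250 = -0.336870
e^{−rT} = e^{−0.0477·2.1652} = 0.901874
N(d₁) = 0.701729,  N(d₂) = 0.368108
Call price V = S·N(d₁) − K·e^{−rT}·N(d₂) = 132.675910 − 64.030293 = 68.645617
φ(d₁) = (1/√(2π))·e^{−d₁²/2} = 0.346782
Γ = φ(d₁) / (S·σ·√T) = 0.002117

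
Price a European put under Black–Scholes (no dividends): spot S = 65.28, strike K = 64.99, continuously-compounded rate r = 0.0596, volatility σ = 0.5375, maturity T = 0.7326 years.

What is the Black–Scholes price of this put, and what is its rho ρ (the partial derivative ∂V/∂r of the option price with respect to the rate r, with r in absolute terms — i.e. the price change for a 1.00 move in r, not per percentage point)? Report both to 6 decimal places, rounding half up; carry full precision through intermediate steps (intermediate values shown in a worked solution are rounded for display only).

σ√T = 0.5375·√0.7326 = 0.460057
d₁ = (ln(S/K) + (r+σ²/2)T) / (σ√T) = (ln(65.28/64.99) + (0.0596+0.5375²/2)·0.7326) / 0.460057 = (0.004452 + 0.149489) / 0.460057 = 0.334614
d₂ = d₁ − σ√T = 0.334614 − 0.460057 = -0.125443
e^{−rT} = e^{−0.0596·0.7326} = 0.957277
N(−d₁) = 0.368958,  N(−d₂) = 0.549914
Put price V = K·e^{−rT}·N(−d₂) − S·N(−d₁) = 34.212002 − 24.085587 = 10.126415
ρ = −K·T·e^{−rT}·N(−d₂) = -25.063713

price = 10.126415
ρ = -25.063713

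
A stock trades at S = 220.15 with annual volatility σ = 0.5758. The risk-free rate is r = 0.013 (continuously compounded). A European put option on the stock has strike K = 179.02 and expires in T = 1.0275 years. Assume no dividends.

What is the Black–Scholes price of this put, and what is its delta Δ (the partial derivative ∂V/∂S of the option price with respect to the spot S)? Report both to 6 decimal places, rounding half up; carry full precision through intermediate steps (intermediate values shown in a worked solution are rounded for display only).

price = 26.893600
Δ = -0.251731

σ√T = 0.5758·√1.0275 = 0.583664
d₁ = (ln(S/K) + (r+σ²/2)T) / (σ√T) = (ln(220.15/179.02) + (0.013+0.5758²/2)·1.0275) / 0.583664 = (0.206812 + 0.183689) / 0.583664 = 0.669051
d₂ = d₁ − σ√T = 0.669051 − 0.583664 = 0.085387
e^{−rT} = e^{−0.013·1.0275} = 0.986731
N(−d₁) = 0.251731,  N(−d₂) = 0.465977
Put price V = K·e^{−rT}·N(−d₂) − S·N(−d₁) = 82.312286 − 55.418685 = 26.893600
Δ = −N(−d₁) = -0.251731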